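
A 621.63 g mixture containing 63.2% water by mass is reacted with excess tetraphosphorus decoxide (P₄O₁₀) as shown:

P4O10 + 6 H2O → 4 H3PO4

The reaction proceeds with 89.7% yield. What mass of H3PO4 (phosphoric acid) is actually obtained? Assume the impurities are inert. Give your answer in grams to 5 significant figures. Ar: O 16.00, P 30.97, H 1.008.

Pure H2O available = 621.63 g × 0.632 = 392.870 g.
M(H2O) = 2(1.008) + 16.00 = 18.016 g/mol.
M(H3PO4) = 3(1.008) + 30.97 + 4(16.00) = 97.994 g/mol.
n(H2O) = 392.870 g / 18.016 g/mol = 21.8067 mol.
From the equation the H2O:H3PO4 mole ratio is 6:4, so n(H3PO4) = 21.8067 × 4/6 = 14.5378 mol.
Mass of H3PO4 = 14.5378 mol × 97.994 g/mol = 1424.62 g.
Actual mass collected = 1424.62 g × 0.897 = 1277.88 g.

1277.9 g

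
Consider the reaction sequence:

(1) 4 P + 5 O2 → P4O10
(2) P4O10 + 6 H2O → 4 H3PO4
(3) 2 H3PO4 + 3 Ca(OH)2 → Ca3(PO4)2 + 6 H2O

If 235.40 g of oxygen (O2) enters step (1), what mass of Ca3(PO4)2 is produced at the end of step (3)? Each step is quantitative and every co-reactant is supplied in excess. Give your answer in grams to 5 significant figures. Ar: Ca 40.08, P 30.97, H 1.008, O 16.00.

912.70 g

M(O2) = 2(16.00) = 32.00 g/mol.
M(Ca3(PO4)2) = 3(40.08) + 2(30.97) + 8(16.00) = 310.18 g/mol.
n(O2) = 235.40 / 32.00 = 7.35625 mol.
Reaction (1): O2→P4O10 ratio 5:1 ⇒ n(P4O10) = 1.47125 mol.
Reaction (2): P4O10→H3PO4 ratio 1:4 ⇒ n(H3PO4) = 5.88500 mol.
Reaction (3): H3PO4→Ca3(PO4)2 ratio 2:1 ⇒ n(Ca3(PO4)2) = 2.94250 mol.
Mass of Ca3(PO4)2 = 2.94250 × 310.18 = 912.705 g.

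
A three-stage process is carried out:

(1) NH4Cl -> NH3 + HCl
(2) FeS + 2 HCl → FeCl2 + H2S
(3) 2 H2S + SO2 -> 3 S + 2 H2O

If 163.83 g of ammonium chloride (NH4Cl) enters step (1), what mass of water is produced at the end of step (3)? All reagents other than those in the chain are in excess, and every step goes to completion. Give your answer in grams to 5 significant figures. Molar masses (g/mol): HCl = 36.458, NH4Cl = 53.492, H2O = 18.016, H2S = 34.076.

27.589 g

n(NH4Cl) = 163.83 / 53.492 = 3.06270 mol.
Reaction (1): NH4Cl→HCl ratio 1:1 ⇒ n(HCl) = 3.06270 mol.
Reaction (2): HCl→H2S ratio 2:1 ⇒ n(H2S) = 1.53135 mol.
Reaction (3): H2S→H2O ratio 2:2 ⇒ n(H2O) = 1.53135 mol.
Mass of H2O = 1.53135 × 18.016 = 27.5888 g.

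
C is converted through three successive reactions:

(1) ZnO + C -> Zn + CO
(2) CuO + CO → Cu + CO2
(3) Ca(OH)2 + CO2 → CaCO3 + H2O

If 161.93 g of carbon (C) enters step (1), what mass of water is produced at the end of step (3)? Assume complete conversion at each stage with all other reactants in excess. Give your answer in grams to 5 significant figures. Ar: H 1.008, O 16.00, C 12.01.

242.91 g

M(C) = 12.01 g/mol.
M(H2O) = 2(1.008) + 16.00 = 18.016 g/mol.
n(C) = 161.93 / 12.01 = 13.4829 mol.
Reaction (1): C→CO ratio 1:1 ⇒ n(CO) = 13.4829 mol.
Reaction (2): CO→CO2 ratio 1:1 ⇒ n(CO2) = 13.4829 mol.
Reaction (3): CO2→H2O ratio 1:1 ⇒ n(H2O) = 13.4829 mol.
Mass of H2O = 13.4829 × 18.016 = 242.908 g.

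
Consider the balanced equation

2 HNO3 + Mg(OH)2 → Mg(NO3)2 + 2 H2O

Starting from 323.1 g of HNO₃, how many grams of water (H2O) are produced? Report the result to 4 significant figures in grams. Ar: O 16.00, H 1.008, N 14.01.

92.37 g

M(HNO3) = 1.008 + 14.01 + 3(16.00) = 63.018 g/mol.
M(H2O) = 2(1.008) + 16.00 = 18.016 g/mol.
n(HNO3) = 323.10 g / 63.018 g/mol = 5.1271 mol.
From the equation the HNO3:H2O mole ratio is 2:2, so n(H2O) = 5.1271 × 2/2 = 5.1271 mol.
Mass of H2O = 5.1271 mol × 18.016 g/mol = 92.370 g.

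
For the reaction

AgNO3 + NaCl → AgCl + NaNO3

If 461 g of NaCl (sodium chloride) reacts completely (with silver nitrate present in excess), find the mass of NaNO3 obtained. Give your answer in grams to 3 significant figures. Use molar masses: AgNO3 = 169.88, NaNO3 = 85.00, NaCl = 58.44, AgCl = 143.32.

671 g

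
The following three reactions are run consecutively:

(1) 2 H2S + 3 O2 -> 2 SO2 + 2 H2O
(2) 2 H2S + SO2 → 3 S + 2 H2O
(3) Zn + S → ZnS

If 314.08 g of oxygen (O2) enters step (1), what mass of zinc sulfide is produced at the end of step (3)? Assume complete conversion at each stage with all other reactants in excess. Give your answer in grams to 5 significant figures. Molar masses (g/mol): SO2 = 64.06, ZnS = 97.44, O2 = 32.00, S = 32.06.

1912.7 g

n(O2) = 314.08 / 32.00 = 9.81500 mol.
Reaction (1): O2→SO2 ratio 3:2 ⇒ n(SO2) = 6.54333 mol.
Reaction (2): SO2→S ratio 1:3 ⇒ n(S) = 19.6300 mol.
Reaction (3): S→ZnS ratio 1:1 ⇒ n(ZnS) = 19.6300 mol.
Mass of ZnS = 19.6300 × 97.44 = 1912.75 g.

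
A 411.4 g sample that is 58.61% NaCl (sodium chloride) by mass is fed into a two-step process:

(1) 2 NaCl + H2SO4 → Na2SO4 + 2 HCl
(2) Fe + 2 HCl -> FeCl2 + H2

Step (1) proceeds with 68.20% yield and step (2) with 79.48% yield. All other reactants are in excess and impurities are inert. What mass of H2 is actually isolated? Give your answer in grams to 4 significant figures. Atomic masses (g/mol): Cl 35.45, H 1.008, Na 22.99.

2.254 g

Pure NaCl = 411.4 × 0.5861 = 241.12 g.
M(NaCl) = 22.99 + 35.45 = 58.44 g/mol.
M(H2) = 2(1.008) = 2.016 g/mol.
n(NaCl) = 241.12 / 58.44 = 4.1260 mol.
Step 1 (NaCl:HCl = 2:2): theoretical n(HCl) = 4.1260 mol; at 68.20% yield, n(HCl) = 2.8139 mol.
Step 2 (HCl:H2 = 2:1): theoretical n(H2) = 1.4070 mol, so theoretical mass = 1.4070 × 2.016 = 2.8364 g.
At 79.48% yield, actual mass of H2 = 2.8364 × 0.7948 = 2.2544 g.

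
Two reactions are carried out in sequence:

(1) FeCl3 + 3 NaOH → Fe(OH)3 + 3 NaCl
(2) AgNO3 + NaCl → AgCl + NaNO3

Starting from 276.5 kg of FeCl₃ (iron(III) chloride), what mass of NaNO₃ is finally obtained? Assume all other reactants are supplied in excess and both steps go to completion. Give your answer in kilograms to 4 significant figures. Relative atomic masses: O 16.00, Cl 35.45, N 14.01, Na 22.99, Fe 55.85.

434.7 kg

M(FeCl3) = 55.85 + 3(35.45) = 162.20 g/mol.
M(NaNO3) = 22.99 + 14.01 + 3(16.00) = 85.00 g/mol.
276.5 kg = 276500 g.
n(FeCl3) = 276500 / 162.20 = 1704.7 mol.
Step 1 gives a 1:3 ratio of FeCl3 to NaCl, so n(NaCl) = 5114.1 mol.
In step 2 the NaCl:NaNO3 ratio is 1:1, so n(NaNO3) = 5114.1 mol.
Mass of NaNO3 = 5114.1 × 85.00 = 434690 g = 434.7 kg.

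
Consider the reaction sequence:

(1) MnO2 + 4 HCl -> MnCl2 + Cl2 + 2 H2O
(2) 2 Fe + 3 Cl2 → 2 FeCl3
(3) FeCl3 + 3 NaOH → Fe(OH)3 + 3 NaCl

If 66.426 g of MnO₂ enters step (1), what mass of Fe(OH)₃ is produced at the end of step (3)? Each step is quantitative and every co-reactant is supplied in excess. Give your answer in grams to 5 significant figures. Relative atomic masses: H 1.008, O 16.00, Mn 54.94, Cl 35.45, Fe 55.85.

M(MnO2) = 54.94 + 2(16.00) = 86.94 g/mol.
M(Fe(OH)3) = 55.85 + 3(16.00) + 3(1.008) = 106.874 g/mol.
n(MnO2) = 66.426 / 86.94 = 0.764044 mol.
Reaction (1): MnO2→Cl2 ratio 1:1 ⇒ n(Cl2) = 0.764044 mol.
Reaction (2): Cl2→FeCl3 ratio 3:2 ⇒ n(FeCl3) = 0.509363 mol.
Reaction (3): FeCl3→Fe(OH)3 ratio 1:1 ⇒ n(Fe(OH)3) = 0.509363 mol.
Mass of Fe(OH)3 = 0.509363 × 106.874 = 54.4376 g.

54.438 g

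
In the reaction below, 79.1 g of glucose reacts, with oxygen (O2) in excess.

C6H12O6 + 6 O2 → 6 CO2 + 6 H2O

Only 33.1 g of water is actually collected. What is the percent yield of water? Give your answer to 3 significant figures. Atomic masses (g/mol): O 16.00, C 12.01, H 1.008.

M(C6H12O6) = 6(12.01) + 12(1.008) + 6(16.00) = 180.156 g/mol.
M(H2O) = 2(1.008) + 16.00 = 18.016 g/mol.
n(C6H12O6) = 79.10 g / 180.156 g/mol = 0.4391 mol.
From the equation the C6H12O6:H2O mole ratio is 1:6, so n(H2O) = 0.4391 × 6/1 = 2.634 mol.
Mass of H2O = 2.634 mol × 18.016 g/mol = 47.46 g.
This is the theoretical yield. Percent yield = 33.1 g / 47.46 g × 100% = 69.74%.

69.7 %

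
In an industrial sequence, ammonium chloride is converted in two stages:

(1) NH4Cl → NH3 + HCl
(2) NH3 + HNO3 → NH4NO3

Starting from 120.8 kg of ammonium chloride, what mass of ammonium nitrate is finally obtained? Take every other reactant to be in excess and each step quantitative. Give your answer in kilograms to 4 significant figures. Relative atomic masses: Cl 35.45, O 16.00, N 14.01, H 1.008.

180.8 kg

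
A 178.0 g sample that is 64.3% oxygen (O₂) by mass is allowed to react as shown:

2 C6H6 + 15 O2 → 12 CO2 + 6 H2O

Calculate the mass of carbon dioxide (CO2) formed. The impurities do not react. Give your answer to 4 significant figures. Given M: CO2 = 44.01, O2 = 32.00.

125.9 g

Mass of pure O2 = 178.0 g × 0.643 = 114.45 g.
n(O2) = 114.45 g / 32.00 g/mol = 3.5767 mol.
From the equation the O2:CO2 mole ratio is 15:12, so n(CO2) = 3.5767 × 12/15 = 2.8613 mol.
Mass of CO2 = 2.8613 mol × 44.01 g/mol = 125.93 g.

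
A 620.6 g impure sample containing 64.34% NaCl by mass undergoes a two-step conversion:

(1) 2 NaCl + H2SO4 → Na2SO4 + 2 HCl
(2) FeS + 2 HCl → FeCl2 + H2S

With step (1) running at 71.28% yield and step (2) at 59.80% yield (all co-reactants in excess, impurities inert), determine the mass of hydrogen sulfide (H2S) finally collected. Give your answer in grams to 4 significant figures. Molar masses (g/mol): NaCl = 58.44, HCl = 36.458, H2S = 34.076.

49.62 g

Pure NaCl = 620.6 × 0.6434 = 399.29 g.
n(NaCl) = 399.29 / 58.44 = 6.8325 mol.
Step 1 (NaCl:HCl = 2:2): theoretical n(HCl) = 6.8325 mol; at 71.28% yield, n(HCl) = 4.8702 mol.
Step 2 (HCl:H2S = 2:1): theoretical n(H2S) = 2.4351 mol, so theoretical mass = 2.4351 × 34.076 = 82.979 g.
At 59.80% yield, actual mass of H2S = 82.979 × 0.5980 = 49.622 g.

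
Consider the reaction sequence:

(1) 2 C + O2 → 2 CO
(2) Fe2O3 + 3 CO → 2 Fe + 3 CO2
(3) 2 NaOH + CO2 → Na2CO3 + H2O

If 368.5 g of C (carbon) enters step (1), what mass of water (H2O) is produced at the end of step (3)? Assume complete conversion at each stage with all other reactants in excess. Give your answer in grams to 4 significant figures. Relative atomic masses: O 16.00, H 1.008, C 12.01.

552.8 g

M(C) = 12.01 g/mol.
M(H2O) = 2(1.008) + 16.00 = 18.016 g/mol.
n(C) = 368.5 / 12.01 = 30.683 mol.
Reaction (1): C→CO ratio 2:2 ⇒ n(CO) = 30.683 mol.
Reaction (2): CO→CO2 ratio 3:3 ⇒ n(CO2) = 30.683 mol.
Reaction (3): CO2→H2O ratio 1:1 ⇒ n(H2O) = 30.683 mol.
Mass of H2O = 30.683 × 18.016 = 552.78 g.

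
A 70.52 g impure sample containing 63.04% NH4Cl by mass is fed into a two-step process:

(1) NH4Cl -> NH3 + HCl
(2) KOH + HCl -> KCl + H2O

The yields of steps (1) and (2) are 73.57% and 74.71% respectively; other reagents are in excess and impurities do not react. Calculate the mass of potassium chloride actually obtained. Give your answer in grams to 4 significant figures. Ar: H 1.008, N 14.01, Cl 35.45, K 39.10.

34.05 g

Pure NH4Cl = 70.52 × 0.6304 = 44.456 g.
M(NH4Cl) = 14.01 + 4(1.008) + 35.45 = 53.492 g/mol.
M(KCl) = 39.10 + 35.45 = 74.55 g/mol.
n(NH4Cl) = 44.456 / 53.492 = 0.83107 mol.
Step 1 (NH4Cl:HCl = 1:1): theoretical n(HCl) = 0.83107 mol; at 73.57% yield, n(HCl) = 0.61142 mol.
Step 2 (HCl:KCl = 1:1): theoretical n(KCl) = 0.61142 mol, so theoretical mass = 0.61142 × 74.55 = 45.581 g.
At 74.71% yield, actual mass of KCl = 45.581 × 0.7471 = 34.054 g.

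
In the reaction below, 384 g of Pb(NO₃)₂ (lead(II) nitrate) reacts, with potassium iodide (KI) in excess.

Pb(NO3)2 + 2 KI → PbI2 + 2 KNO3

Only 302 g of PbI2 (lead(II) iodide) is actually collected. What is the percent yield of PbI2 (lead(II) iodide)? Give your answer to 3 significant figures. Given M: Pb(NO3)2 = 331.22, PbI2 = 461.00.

56.5 %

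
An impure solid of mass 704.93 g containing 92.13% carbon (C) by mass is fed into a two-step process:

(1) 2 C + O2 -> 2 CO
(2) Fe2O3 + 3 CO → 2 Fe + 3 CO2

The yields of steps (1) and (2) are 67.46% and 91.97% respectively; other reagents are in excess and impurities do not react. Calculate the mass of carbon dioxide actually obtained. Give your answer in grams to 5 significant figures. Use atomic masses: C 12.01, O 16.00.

1476.5 g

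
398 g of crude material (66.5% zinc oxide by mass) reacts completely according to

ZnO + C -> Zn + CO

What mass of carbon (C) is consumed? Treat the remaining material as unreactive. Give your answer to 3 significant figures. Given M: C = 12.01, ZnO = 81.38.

39.1 g

Mass of pure ZnO = 398 g × 0.665 = 264.7 g.
n(ZnO) = 264.7 g / 81.38 g/mol = 3.252 mol.
From the equation the ZnO:C mole ratio is 1:1, so n(C) = 3.252 × 1/1 = 3.252 mol.
Mass of C = 3.252 mol × 12.01 g/mol = 39.06 g.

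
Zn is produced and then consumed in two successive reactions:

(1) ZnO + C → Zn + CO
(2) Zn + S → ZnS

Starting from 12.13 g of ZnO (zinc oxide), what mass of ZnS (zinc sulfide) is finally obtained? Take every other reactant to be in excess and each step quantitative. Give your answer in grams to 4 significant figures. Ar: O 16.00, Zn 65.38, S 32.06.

14.52 g

M(ZnO) = 65.38 + 16.00 = 81.38 g/mol.
M(ZnS) = 65.38 + 32.06 = 97.44 g/mol.
n(ZnO) = 12.130 / 81.38 = 0.14905 mol.
Step 1 gives a 1:1 ratio of ZnO to Zn, so n(Zn) = 0.14905 mol.
In step 2 the Zn:ZnS ratio is 1:1, so n(ZnS) = 0.14905 mol.
Mass of ZnS = 0.14905 × 97.44 = 14.524 g.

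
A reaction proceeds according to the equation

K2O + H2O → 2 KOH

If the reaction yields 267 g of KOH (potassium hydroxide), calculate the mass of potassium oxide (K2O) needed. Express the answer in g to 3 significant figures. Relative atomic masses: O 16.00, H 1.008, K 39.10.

224 g

M(KOH) = 39.10 + 16.00 + 1.008 = 56.108 g/mol.
M(K2O) = 2(39.10) + 16.00 = 94.20 g/mol.
n(KOH) = 267.0 g / 56.108 g/mol = 4.759 mol.
From the equation the KOH:K2O mole ratio is 2:1, so n(K2O) = 4.759 × 1/2 = 2.379 mol.
Mass of K2O = 2.379 mol × 94.20 g/mol = 224.1 g.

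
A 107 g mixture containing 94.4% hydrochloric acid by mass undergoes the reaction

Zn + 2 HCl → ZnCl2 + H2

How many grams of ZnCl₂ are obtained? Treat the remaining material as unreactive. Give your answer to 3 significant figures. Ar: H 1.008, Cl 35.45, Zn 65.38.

189 g

Mass of pure HCl = 107 g × 0.944 = 101.0 g.
M(HCl) = 1.008 + 35.45 = 36.458 g/mol.
M(ZnCl2) = 65.38 + 2(35.45) = 136.28 g/mol.
n(HCl) = 101.0 g / 36.458 g/mol = 2.771 mol.
From the equation the HCl:ZnCl2 mole ratio is 2:1, so n(ZnCl2) = 2.771 × 1/2 = 1.385 mol.
Mass of ZnCl2 = 1.385 mol × 136.28 g/mol = 188.8 g.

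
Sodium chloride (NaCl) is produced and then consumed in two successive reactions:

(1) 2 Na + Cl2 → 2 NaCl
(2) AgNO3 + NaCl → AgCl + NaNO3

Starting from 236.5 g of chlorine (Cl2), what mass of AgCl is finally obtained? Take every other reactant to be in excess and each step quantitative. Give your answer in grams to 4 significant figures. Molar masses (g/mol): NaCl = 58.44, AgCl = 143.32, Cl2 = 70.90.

n(Cl2) = 236.50 / 70.90 = 3.3357 mol.
Step 1 gives a 1:2 ratio of Cl2 to NaCl, so n(NaCl) = 6.6714 mol.
In step 2 the NaCl:AgCl ratio is 1:1, so n(AgCl) = 6.6714 mol.
Mass of AgCl = 6.6714 × 143.32 = 956.14 g.

956.1 g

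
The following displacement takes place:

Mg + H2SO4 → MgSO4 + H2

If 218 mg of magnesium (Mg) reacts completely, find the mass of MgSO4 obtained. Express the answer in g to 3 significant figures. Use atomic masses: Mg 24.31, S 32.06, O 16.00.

M(Mg) = 24.31 g/mol.
M(MgSO4) = 24.31 + 32.06 + 4(16.00) = 120.37 g/mol.
Convert: 218 mg = 0.2180 g.
n(Mg) = 0.2180 g / 24.31 g/mol = 0.008968 mol.
From the equation the Mg:MgSO4 mole ratio is 1:1, so n(MgSO4) = 0.008968 × 1/1 = 0.008968 mol.
Mass of MgSO4 = 0.008968 mol × 120.37 g/mol = 1.079 g.

1.08 g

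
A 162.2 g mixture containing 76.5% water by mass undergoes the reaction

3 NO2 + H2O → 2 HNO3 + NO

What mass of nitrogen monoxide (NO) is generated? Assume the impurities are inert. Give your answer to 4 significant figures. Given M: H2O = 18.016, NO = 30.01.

Mass of pure H2O = 162.2 g × 0.765 = 124.08 g.
n(H2O) = 124.08 g / 18.016 g/mol = 6.8874 mol.
From the equation the H2O:NO mole ratio is 1:1, so n(NO) = 6.8874 × 1/1 = 6.8874 mol.
Mass of NO = 6.8874 mol × 30.01 g/mol = 206.69 g.

206.7 g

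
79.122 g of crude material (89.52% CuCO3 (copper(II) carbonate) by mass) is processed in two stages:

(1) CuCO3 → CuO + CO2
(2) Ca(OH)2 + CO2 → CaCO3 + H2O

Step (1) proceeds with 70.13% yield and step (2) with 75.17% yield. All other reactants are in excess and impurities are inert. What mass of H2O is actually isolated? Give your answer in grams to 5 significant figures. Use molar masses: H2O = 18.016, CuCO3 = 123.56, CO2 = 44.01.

5.4444 g

Pure CuCO3 = 79.122 × 0.8952 = 70.8300 g.
n(CuCO3) = 70.8300 / 123.56 = 0.573244 mol.
Step 1 (CuCO3:CO2 = 1:1): theoretical n(CO2) = 0.573244 mol; at 70.13% yield, n(CO2) = 0.402016 mol.
Step 2 (CO2:H2O = 1:1): theoretical n(H2O) = 0.402016 mol, so theoretical mass = 0.402016 × 18.016 = 7.24272 g.
At 75.17% yield, actual mass of H2O = 7.24272 × 0.7517 = 5.44435 g.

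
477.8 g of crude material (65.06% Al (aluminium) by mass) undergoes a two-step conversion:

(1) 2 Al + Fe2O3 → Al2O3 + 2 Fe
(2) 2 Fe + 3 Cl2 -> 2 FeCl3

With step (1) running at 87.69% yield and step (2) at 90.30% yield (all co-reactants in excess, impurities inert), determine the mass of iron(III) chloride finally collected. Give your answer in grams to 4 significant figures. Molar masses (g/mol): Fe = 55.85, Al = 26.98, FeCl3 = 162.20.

1480 g

Pure Al = 477.8 × 0.6506 = 310.86 g.
n(Al) = 310.86 / 26.98 = 11.522 mol.
Step 1 (Al:Fe = 2:2): theoretical n(Fe) = 11.522 mol; at 87.69% yield, n(Fe) = 10.103 mol.
Step 2 (Fe:FeCl3 = 2:2): theoretical n(FeCl3) = 10.103 mol, so theoretical mass = 10.103 × 162.20 = 1638.8 g.
At 90.30% yield, actual mass of FeCl3 = 1638.8 × 0.9030 = 1479.8 g.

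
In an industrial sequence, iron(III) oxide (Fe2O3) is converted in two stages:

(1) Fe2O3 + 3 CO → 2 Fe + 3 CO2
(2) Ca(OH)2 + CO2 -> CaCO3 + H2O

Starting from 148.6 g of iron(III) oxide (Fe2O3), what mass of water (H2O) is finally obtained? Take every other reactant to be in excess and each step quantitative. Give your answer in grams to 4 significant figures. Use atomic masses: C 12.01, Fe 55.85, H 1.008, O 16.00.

50.29 g

M(Fe2O3) = 2(55.85) + 3(16.00) = 159.70 g/mol.
M(H2O) = 2(1.008) + 16.00 = 18.016 g/mol.
n(Fe2O3) = 148.60 / 159.70 = 0.93049 mol.
Step 1 gives a 1:3 ratio of Fe2O3 to CO2, so n(CO2) = 2.7915 mol.
In step 2 the CO2:H2O ratio is 1:1, so n(H2O) = 2.7915 mol.
Mass of H2O = 2.7915 × 18.016 = 50.291 g.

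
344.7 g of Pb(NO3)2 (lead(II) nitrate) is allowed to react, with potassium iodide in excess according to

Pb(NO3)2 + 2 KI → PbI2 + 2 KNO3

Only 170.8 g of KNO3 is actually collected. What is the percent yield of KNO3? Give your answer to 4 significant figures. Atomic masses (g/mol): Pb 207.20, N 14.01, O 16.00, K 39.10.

81.16 %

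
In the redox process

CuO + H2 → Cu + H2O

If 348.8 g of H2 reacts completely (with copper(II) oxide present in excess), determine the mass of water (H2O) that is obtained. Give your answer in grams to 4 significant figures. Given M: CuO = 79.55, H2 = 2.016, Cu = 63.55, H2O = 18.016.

3117 g

n(H2) = 348.80 g / 2.016 g/mol = 173.02 mol.
From the equation the H2:H2O mole ratio is 1:1, so n(H2O) = 173.02 × 1/1 = 173.02 mol.
Mass of H2O = 173.02 mol × 18.016 g/mol = 3117.1 g.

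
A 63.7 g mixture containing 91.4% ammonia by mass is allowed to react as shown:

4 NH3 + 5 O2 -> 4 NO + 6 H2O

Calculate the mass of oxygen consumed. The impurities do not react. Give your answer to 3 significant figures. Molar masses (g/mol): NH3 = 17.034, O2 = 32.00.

Mass of pure NH3 = 63.7 g × 0.914 = 58.22 g.
n(NH3) = 58.22 g / 17.034 g/mol = 3.418 mol.
From the equation the NH3:O2 mole ratio is 4:5, so n(O2) = 3.418 × 5/4 = 4.272 mol.
Mass of O2 = 4.272 mol × 32.00 g/mol = 136.7 g.

137 g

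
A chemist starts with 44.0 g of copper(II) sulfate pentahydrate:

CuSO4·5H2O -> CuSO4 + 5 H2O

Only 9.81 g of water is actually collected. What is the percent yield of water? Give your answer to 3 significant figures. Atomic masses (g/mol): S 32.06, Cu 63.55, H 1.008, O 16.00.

61.8 %

M(CuSO4·5H2O) = 63.55 + 32.06 + 9(16.00) + 10(1.008) = 249.69 g/mol.
M(H2O) = 2(1.008) + 16.00 = 18.016 g/mol.
n(CuSO4·5H2O) = 44.00 g / 249.69 g/mol = 0.1762 mol.
From the equation the CuSO4·5H2O:H2O mole ratio is 1:5, so n(H2O) = 0.1762 × 5/1 = 0.8811 mol.
Mass of H2O = 0.8811 mol × 18.016 g/mol = 15.87 g.
This is the theoretical yield. Percent yield = 9.81 g / 15.87 g × 100% = 61.80%.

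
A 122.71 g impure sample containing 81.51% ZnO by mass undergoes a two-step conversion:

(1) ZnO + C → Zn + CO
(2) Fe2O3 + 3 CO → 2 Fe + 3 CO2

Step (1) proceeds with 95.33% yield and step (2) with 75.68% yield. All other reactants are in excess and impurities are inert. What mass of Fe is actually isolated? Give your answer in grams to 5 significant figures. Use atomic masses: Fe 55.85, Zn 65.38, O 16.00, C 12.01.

Pure ZnO = 122.71 × 0.8151 = 100.021 g.
M(ZnO) = 65.38 + 16.00 = 81.38 g/mol.
M(Fe) = 55.85 g/mol.
n(ZnO) = 100.021 / 81.38 = 1.22906 mol.
Step 1 (ZnO:CO = 1:1): theoretical n(CO) = 1.22906 mol; at 95.33% yield, n(CO) = 1.17166 mol.
Step 2 (CO:Fe = 3:2): theoretical n(Fe) = 0.781109 mol, so theoretical mass = 0.781109 × 55.85 = 43.6249 g.
At 75.68% yield, actual mass of Fe = 43.6249 × 0.7568 = 33.0153 g.

33.015 g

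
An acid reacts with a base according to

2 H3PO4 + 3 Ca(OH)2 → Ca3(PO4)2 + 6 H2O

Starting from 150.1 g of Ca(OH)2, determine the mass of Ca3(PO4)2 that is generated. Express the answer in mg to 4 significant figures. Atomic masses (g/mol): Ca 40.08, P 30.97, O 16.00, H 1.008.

209400 mg

M(Ca(OH)2) = 40.08 + 2(16.00) + 2(1.008) = 74.096 g/mol.
M(Ca3(PO4)2) = 3(40.08) + 2(30.97) + 8(16.00) = 310.18 g/mol.
n(Ca(OH)2) = 150.10 g / 74.096 g/mol = 2.0258 mol.
From the equation the Ca(OH)2:Ca3(PO4)2 mole ratio is 3:1, so n(Ca3(PO4)2) = 2.0258 × 1/3 = 0.67525 mol.
Mass of Ca3(PO4)2 = 0.67525 mol × 310.18 g/mol = 209.45 g.
Converting to mg: 209.45 g = 209400 mg.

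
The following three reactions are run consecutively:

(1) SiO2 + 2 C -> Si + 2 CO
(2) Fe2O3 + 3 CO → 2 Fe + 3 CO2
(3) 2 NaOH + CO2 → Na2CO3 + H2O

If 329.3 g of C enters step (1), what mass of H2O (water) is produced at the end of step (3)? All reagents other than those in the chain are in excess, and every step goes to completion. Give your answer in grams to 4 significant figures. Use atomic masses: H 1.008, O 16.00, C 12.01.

494.0 g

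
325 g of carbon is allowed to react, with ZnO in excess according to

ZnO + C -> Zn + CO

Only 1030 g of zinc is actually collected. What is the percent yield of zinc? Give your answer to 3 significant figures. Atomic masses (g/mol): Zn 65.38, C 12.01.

M(C) = 12.01 g/mol.
M(Zn) = 65.38 g/mol.
n(C) = 325.0 g / 12.01 g/mol = 27.06 mol.
From the equation the C:Zn mole ratio is 1:1, so n(Zn) = 27.06 × 1/1 = 27.06 mol.
Mass of Zn = 27.06 mol × 65.38 g/mol = 1769 g.
This is the theoretical yield. Percent yield = 1030 g / 1769 g × 100% = 58.22%.

58.2 %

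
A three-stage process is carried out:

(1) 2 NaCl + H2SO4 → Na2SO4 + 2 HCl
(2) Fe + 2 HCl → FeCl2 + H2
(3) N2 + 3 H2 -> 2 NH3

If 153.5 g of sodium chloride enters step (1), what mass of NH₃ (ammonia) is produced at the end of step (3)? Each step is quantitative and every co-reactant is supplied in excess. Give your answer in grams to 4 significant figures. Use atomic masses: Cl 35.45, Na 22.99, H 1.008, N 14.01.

14.91 g

M(NaCl) = 22.99 + 35.45 = 58.44 g/mol.
M(NH3) = 14.01 + 3(1.008) = 17.034 g/mol.
n(NaCl) = 153.5 / 58.44 = 2.6266 mol.
Reaction (1): NaCl→HCl ratio 2:2 ⇒ n(HCl) = 2.6266 mol.
Reaction (2): HCl→H2 ratio 2:1 ⇒ n(H2) = 1.3133 mol.
Reaction (3): H2→NH3 ratio 3:2 ⇒ n(NH3) = 0.87554 mol.
Mass of NH3 = 0.87554 × 17.034 = 14.914 g.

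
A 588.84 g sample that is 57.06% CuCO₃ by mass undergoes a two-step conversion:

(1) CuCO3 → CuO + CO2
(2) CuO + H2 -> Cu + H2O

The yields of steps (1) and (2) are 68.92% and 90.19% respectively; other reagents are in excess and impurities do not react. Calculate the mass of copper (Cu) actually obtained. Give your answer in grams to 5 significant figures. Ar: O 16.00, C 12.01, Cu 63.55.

107.42 g

Pure CuCO3 = 588.84 × 0.5706 = 335.992 g.
M(CuCO3) = 63.55 + 12.01 + 3(16.00) = 123.56 g/mol.
M(Cu) = 63.55 g/mol.
n(CuCO3) = 335.992 / 123.56 = 2.71926 mol.
Step 1 (CuCO3:CuO = 1:1): theoretical n(CuO) = 2.71926 mol; at 68.92% yield, n(CuO) = 1.87412 mol.
Step 2 (CuO:Cu = 1:1): theoretical n(Cu) = 1.87412 mol, so theoretical mass = 1.87412 × 63.55 = 119.100 g.
At 90.19% yield, actual mass of Cu = 119.100 × 0.9019 = 107.416 g.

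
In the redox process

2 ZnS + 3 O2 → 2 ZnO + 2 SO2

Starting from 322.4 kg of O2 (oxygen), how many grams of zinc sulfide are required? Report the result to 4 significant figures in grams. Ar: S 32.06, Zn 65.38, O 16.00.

M(O2) = 2(16.00) = 32.00 g/mol.
M(ZnS) = 65.38 + 32.06 = 97.44 g/mol.
Convert: 322.4 kg = 322400 g.
n(O2) = 322400 g / 32.00 g/mol = 10075 mol.
From the equation the O2:ZnS mole ratio is 3:2, so n(ZnS) = 10075 × 2/3 = 6716.7 mol.
Mass of ZnS = 6716.7 mol × 97.44 g/mol = 654470 g.

654500 g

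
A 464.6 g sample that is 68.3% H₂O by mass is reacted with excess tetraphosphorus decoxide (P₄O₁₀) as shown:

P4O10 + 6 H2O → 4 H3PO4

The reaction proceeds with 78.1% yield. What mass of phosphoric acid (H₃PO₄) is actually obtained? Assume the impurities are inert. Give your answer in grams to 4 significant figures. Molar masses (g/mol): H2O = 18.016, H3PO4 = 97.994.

Pure H2O available = 464.6 g × 0.683 = 317.32 g.
n(H2O) = 317.32 g / 18.016 g/mol = 17.613 mol.
From the equation the H2O:H3PO4 mole ratio is 6:4, so n(H3PO4) = 17.613 × 4/6 = 11.742 mol.
Mass of H3PO4 = 11.742 mol × 97.994 g/mol = 1150.7 g.
Actual mass collected = 1150.7 g × 0.781 = 898.67 g.

898.7 g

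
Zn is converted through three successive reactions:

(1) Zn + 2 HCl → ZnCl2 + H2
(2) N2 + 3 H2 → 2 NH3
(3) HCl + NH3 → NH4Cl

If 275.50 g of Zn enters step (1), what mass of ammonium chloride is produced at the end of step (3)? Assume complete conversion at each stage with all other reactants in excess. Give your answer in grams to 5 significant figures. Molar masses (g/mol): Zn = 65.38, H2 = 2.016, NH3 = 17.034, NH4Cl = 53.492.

n(Zn) = 275.50 / 65.38 = 4.21383 mol.
Reaction (1): Zn→H2 ratio 1:1 ⇒ n(H2) = 4.21383 mol.
Reaction (2): H2→NH3 ratio 3:2 ⇒ n(NH3) = 2.80922 mol.
Reaction (3): NH3→NH4Cl ratio 1:1 ⇒ n(NH4Cl) = 2.80922 mol.
Mass of NH4Cl = 2.80922 × 53.492 = 150.271 g.

150.27 g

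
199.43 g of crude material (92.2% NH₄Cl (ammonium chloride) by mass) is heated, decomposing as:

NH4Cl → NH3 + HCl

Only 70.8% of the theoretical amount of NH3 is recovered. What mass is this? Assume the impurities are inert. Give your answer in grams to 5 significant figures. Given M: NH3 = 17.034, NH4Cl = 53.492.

41.456 g

Pure NH4Cl available = 199.43 g × 0.922 = 183.874 g.
n(NH4Cl) = 183.874 g / 53.492 g/mol = 3.43742 mol.
From the equation the NH4Cl:NH3 mole ratio is 1:1, so n(NH3) = 3.43742 × 1/1 = 3.43742 mol.
Mass of NH3 = 3.43742 mol × 17.034 g/mol = 58.5530 g.
Actual mass collected = 58.5530 g × 0.708 = 41.4555 g.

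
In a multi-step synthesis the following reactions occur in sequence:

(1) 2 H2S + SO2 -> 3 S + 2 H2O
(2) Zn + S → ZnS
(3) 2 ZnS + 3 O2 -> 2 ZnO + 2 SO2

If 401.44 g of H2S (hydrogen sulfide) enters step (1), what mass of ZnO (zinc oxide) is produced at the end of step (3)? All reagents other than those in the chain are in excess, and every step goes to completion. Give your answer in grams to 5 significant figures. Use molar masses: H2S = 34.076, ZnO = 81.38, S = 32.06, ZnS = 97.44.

n(H2S) = 401.44 / 34.076 = 11.7807 mol.
Reaction (1): H2S→S ratio 2:3 ⇒ n(S) = 17.6711 mol.
Reaction (2): S→ZnS ratio 1:1 ⇒ n(ZnS) = 17.6711 mol.
Reaction (3): ZnS→ZnO ratio 2:2 ⇒ n(ZnO) = 17.6711 mol.
Mass of ZnO = 17.6711 × 81.38 = 1438.07 g.

1438.1 g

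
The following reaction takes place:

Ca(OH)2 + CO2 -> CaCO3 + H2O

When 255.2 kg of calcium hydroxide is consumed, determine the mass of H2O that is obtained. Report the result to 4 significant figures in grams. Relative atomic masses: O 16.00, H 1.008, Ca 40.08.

62050 g

M(Ca(OH)2) = 40.08 + 2(16.00) + 2(1.008) = 74.096 g/mol.
M(H2O) = 2(1.008) + 16.00 = 18.016 g/mol.
Convert: 255.2 kg = 255200 g.
n(Ca(OH)2) = 255200 g / 74.096 g/mol = 3444.2 mol.
From the equation the Ca(OH)2:H2O mole ratio is 1:1, so n(H2O) = 3444.2 × 1/1 = 3444.2 mol.
Mass of H2O = 3444.2 mol × 18.016 g/mol = 62050 g.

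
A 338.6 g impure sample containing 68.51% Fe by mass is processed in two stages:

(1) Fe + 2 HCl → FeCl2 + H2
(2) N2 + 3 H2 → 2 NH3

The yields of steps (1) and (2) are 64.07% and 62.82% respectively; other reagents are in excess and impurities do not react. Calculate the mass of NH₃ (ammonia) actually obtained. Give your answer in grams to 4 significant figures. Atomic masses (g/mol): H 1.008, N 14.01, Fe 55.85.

18.98 g

Pure Fe = 338.6 × 0.6851 = 231.97 g.
M(Fe) = 55.85 g/mol.
M(NH3) = 14.01 + 3(1.008) = 17.034 g/mol.
n(Fe) = 231.97 / 55.85 = 4.1535 mol.
Step 1 (Fe:H2 = 1:1): theoretical n(H2) = 4.1535 mol; at 64.07% yield, n(H2) = 2.6612 mol.
Step 2 (H2:NH3 = 3:2): theoretical n(NH3) = 1.7741 mol, so theoretical mass = 1.7741 × 17.034 = 30.220 g.
At 62.82% yield, actual mass of NH3 = 30.220 × 0.6282 = 18.984 g.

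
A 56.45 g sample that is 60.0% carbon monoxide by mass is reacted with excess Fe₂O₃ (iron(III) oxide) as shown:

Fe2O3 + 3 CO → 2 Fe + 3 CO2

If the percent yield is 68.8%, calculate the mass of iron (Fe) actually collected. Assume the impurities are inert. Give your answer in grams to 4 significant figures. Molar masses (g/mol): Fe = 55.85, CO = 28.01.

Pure CO available = 56.45 g × 0.600 = 33.870 g.
n(CO) = 33.870 g / 28.01 g/mol = 1.2092 mol.
From the equation the CO:Fe mole ratio is 3:2, so n(Fe) = 1.2092 × 2/3 = 0.80614 mol.
Mass of Fe = 0.80614 mol × 55.85 g/mol = 45.023 g.
Actual mass collected = 45.023 g × 0.688 = 30.976 g.

30.98 g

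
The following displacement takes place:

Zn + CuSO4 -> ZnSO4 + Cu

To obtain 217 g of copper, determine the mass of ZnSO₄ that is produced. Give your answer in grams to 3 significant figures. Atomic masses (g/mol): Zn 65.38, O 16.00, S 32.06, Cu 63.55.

551 g

M(Cu) = 63.55 g/mol.
M(ZnSO4) = 65.38 + 32.06 + 4(16.00) = 161.44 g/mol.
n(Cu) = 217.0 g / 63.55 g/mol = 3.415 mol.
From the equation the Cu:ZnSO4 mole ratio is 1:1, so n(ZnSO4) = 3.415 × 1/1 = 3.415 mol.
Mass of ZnSO4 = 3.415 mol × 161.44 g/mol = 551.3 g.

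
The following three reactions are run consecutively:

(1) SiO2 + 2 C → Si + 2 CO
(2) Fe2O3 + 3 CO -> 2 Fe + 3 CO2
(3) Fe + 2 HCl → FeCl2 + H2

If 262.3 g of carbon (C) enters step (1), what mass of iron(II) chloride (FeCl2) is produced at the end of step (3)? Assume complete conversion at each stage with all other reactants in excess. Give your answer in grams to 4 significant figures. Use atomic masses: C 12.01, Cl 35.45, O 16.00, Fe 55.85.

1845 g

M(C) = 12.01 g/mol.
M(FeCl2) = 55.85 + 2(35.45) = 126.75 g/mol.
n(C) = 262.3 / 12.01 = 21.840 mol.
Reaction (1): C→CO ratio 2:2 ⇒ n(CO) = 21.840 mol.
Reaction (2): CO→Fe ratio 3:2 ⇒ n(Fe) = 14.560 mol.
Reaction (3): Fe→FeCl2 ratio 1:1 ⇒ n(FeCl2) = 14.560 mol.
Mass of FeCl2 = 14.560 × 126.75 = 1845.5 g.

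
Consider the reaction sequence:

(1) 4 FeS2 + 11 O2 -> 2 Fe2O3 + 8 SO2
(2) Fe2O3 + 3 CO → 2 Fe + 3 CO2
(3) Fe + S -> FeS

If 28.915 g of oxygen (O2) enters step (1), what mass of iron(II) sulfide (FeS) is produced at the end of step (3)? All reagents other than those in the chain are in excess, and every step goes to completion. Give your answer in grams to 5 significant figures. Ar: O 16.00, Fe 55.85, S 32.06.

M(O2) = 2(16.00) = 32.00 g/mol.
M(FeS) = 55.85 + 32.06 = 87.91 g/mol.
n(O2) = 28.915 / 32.00 = 0.903594 mol.
Reaction (1): O2→Fe2O3 ratio 11:2 ⇒ n(Fe2O3) = 0.164290 mol.
Reaction (2): Fe2O3→Fe ratio 1:2 ⇒ n(Fe) = 0.328580 mol.
Reaction (3): Fe→FeS ratio 1:1 ⇒ n(FeS) = 0.328580 mol.
Mass of FeS = 0.328580 × 87.91 = 28.8854 g.

28.885 g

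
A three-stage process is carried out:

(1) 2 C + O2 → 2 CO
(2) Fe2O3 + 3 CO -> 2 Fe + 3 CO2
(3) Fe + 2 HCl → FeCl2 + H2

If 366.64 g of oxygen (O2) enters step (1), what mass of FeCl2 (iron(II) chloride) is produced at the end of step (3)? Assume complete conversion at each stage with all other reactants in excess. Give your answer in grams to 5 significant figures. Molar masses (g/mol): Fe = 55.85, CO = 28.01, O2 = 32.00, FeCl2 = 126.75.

n(O2) = 366.64 / 32.00 = 11.4575 mol.
Reaction (1): O2→CO ratio 1:2 ⇒ n(CO) = 22.9150 mol.
Reaction (2): CO→Fe ratio 3:2 ⇒ n(Fe) = 15.2767 mol.
Reaction (3): Fe→FeCl2 ratio 1:1 ⇒ n(FeCl2) = 15.2767 mol.
Mass of FeCl2 = 15.2767 × 126.75 = 1936.32 g.

1936.3 g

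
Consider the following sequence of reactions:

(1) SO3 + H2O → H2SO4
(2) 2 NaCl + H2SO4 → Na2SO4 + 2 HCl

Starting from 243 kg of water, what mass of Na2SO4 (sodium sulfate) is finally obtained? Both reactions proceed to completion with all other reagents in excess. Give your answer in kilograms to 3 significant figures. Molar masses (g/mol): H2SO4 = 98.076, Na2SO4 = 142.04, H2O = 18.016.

243 kg = 243000 g.
n(H2O) = 243000 / 18.016 = 13490 mol.
Step 1 gives a 1:1 ratio of H2O to H2SO4, so n(H2SO4) = 13490 mol.
In step 2 the H2SO4:Na2SO4 ratio is 1:1, so n(Na2SO4) = 13490 mol.
Mass of Na2SO4 = 13490 × 142.04 = 1.916 × 10^6 g = 1920 kg.

1920 kg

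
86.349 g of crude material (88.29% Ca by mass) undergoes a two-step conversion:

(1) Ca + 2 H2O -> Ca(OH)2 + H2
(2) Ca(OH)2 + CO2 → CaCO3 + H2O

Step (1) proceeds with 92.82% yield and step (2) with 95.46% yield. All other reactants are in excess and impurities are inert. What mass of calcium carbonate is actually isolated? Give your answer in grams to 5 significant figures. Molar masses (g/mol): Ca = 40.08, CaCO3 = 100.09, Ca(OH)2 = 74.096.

Pure Ca = 86.349 × 0.8829 = 76.2375 g.
n(Ca) = 76.2375 / 40.08 = 1.90213 mol.
Step 1 (Ca:Ca(OH)2 = 1:1): theoretical n(Ca(OH)2) = 1.90213 mol; at 92.82% yield, n(Ca(OH)2) = 1.76556 mol.
Step 2 (Ca(OH)2:CaCO3 = 1:1): theoretical n(CaCO3) = 1.76556 mol, so theoretical mass = 1.76556 × 100.09 = 176.715 g.
At 95.46% yield, actual mass of CaCO3 = 176.715 × 0.9546 = 168.692 g.

168.69 g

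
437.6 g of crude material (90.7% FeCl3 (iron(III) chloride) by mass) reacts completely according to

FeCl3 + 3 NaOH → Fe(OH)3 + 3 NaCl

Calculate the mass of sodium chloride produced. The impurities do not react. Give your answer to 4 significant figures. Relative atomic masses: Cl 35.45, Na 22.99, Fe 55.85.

429.0 g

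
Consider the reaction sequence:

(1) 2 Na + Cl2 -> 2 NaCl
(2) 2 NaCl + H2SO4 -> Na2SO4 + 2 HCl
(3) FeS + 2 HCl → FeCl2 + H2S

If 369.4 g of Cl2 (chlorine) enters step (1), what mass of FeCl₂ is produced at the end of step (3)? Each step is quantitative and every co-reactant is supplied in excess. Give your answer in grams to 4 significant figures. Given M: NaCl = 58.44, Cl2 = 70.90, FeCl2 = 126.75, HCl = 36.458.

n(Cl2) = 369.4 / 70.90 = 5.2102 mol.
Reaction (1): Cl2→NaCl ratio 1:2 ⇒ n(NaCl) = 10.420 mol.
Reaction (2): NaCl→HCl ratio 2:2 ⇒ n(HCl) = 10.420 mol.
Reaction (3): HCl→FeCl2 ratio 2:1 ⇒ n(FeCl2) = 5.2102 mol.
Mass of FeCl2 = 5.2102 × 126.75 = 660.39 g.

660.4 g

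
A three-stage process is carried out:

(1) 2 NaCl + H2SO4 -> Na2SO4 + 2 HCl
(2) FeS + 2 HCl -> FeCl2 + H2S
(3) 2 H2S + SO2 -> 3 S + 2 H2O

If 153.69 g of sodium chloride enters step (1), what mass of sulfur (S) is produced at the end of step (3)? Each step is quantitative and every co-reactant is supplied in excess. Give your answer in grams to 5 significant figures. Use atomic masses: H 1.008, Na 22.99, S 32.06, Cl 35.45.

63.235 g

M(NaCl) = 22.99 + 35.45 = 58.44 g/mol.
M(S) = 32.06 g/mol.
n(NaCl) = 153.69 / 58.44 = 2.62988 mol.
Reaction (1): NaCl→HCl ratio 2:2 ⇒ n(HCl) = 2.62988 mol.
Reaction (2): HCl→H2S ratio 2:1 ⇒ n(H2S) = 1.31494 mol.
Reaction (3): H2S→S ratio 2:3 ⇒ n(S) = 1.97241 mol.
Mass of S = 1.97241 × 32.06 = 63.2354 g.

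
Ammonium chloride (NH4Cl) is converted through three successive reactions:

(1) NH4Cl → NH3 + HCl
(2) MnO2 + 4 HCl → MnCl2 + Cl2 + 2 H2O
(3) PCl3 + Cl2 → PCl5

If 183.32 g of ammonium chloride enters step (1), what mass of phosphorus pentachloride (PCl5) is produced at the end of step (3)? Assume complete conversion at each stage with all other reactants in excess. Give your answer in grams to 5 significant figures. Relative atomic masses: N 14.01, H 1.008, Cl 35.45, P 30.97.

178.40 g

M(NH4Cl) = 14.01 + 4(1.008) + 35.45 = 53.492 g/mol.
M(PCl5) = 30.97 + 5(35.45) = 208.22 g/mol.
n(NH4Cl) = 183.32 / 53.492 = 3.42705 mol.
Reaction (1): NH4Cl→HCl ratio 1:1 ⇒ n(HCl) = 3.42705 mol.
Reaction (2): HCl→Cl2 ratio 4:1 ⇒ n(Cl2) = 0.856764 mol.
Reaction (3): Cl2→PCl5 ratio 1:1 ⇒ n(PCl5) = 0.856764 mol.
Mass of PCl5 = 0.856764 × 208.22 = 178.395 g.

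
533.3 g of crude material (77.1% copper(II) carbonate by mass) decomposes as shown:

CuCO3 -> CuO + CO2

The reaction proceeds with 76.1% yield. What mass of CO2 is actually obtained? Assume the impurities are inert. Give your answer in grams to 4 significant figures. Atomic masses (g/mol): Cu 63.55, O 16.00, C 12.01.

Pure CuCO3 available = 533.3 g × 0.771 = 411.17 g.
M(CuCO3) = 63.55 + 12.01 + 3(16.00) = 123.56 g/mol.
M(CO2) = 12.01 + 2(16.00) = 44.01 g/mol.
n(CuCO3) = 411.17 g / 123.56 g/mol = 3.3277 mol.
From the equation the CuCO3:CO2 mole ratio is 1:1, so n(CO2) = 3.3277 × 1/1 = 3.3277 mol.
Mass of CO2 = 3.3277 mol × 44.01 g/mol = 146.45 g.
Actual mass collected = 146.45 g × 0.761 = 111.45 g.

111.5 g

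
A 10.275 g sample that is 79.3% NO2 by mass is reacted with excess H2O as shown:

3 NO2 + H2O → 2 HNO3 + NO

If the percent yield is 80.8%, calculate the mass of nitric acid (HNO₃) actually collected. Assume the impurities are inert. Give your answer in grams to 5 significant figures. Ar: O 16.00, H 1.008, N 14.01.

Pure NO2 available = 10.275 g × 0.793 = 8.14808 g.
M(NO2) = 14.01 + 2(16.00) = 46.01 g/mol.
M(HNO3) = 1.008 + 14.01 + 3(16.00) = 63.018 g/mol.
n(NO2) = 8.14808 g / 46.01 g/mol = 0.177094 mol.
From the equation the NO2:HNO3 mole ratio is 3:2, so n(HNO3) = 0.177094 × 2/3 = 0.118062 mol.
Mass of HNO3 = 0.118062 mol × 63.018 g/mol = 7.44005 g.
Actual mass collected = 7.44005 g × 0.808 = 6.01156 g.

6.0116 g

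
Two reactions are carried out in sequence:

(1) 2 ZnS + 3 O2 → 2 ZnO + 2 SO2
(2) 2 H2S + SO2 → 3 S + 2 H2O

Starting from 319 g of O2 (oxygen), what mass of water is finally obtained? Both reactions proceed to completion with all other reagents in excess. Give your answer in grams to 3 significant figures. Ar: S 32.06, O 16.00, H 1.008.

239 g

M(O2) = 2(16.00) = 32.00 g/mol.
M(H2O) = 2(1.008) + 16.00 = 18.016 g/mol.
n(O2) = 319.0 / 32.00 = 9.969 mol.
Step 1 gives a 3:2 ratio of O2 to SO2, so n(SO2) = 6.646 mol.
In step 2 the SO2:H2O ratio is 1:2, so n(H2O) = 13.29 mol.
Mass of H2O = 13.29 × 18.016 = 239.5 g.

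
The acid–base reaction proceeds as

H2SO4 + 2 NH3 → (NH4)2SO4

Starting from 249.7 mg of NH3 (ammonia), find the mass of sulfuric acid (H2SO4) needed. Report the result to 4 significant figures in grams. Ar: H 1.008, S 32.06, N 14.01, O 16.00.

M(NH3) = 14.01 + 3(1.008) = 17.034 g/mol.
M(H2SO4) = 2(1.008) + 32.06 + 4(16.00) = 98.076 g/mol.
Convert: 249.7 mg = 0.24970 g.
n(NH3) = 0.24970 g / 17.034 g/mol = 0.014659 mol.
From the equation the NH3:H2SO4 mole ratio is 2:1, so n(H2SO4) = 0.014659 × 1/2 = 0.0073295 mol.
Mass of H2SO4 = 0.0073295 mol × 98.076 g/mol = 0.71884 g.

0.7188 g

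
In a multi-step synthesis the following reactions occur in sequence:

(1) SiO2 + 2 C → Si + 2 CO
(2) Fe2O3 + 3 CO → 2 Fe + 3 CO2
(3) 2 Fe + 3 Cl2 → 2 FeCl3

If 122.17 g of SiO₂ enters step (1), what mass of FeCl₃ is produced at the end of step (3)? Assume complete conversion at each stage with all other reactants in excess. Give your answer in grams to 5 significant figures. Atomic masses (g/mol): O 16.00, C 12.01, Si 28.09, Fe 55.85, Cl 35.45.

439.70 g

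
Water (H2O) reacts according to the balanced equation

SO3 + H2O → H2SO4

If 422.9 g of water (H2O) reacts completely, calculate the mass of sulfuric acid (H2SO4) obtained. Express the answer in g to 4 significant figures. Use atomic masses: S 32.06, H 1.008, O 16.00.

2302 g

M(H2O) = 2(1.008) + 16.00 = 18.016 g/mol.
M(H2SO4) = 2(1.008) + 32.06 + 4(16.00) = 98.076 g/mol.
n(H2O) = 422.90 g / 18.016 g/mol = 23.474 mol.
From the equation the H2O:H2SO4 mole ratio is 1:1, so n(H2SO4) = 23.474 × 1/1 = 23.474 mol.
Mass of H2SO4 = 23.474 mol × 98.076 g/mol = 2302.2 g.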